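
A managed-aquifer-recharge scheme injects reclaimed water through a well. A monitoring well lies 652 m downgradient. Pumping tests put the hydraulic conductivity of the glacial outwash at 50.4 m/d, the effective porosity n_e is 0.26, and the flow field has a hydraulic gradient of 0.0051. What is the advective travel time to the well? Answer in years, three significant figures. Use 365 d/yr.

1.81 years

Specific discharge q = 50.4 × 0.0051 = 0.2570 m/d
v_s = q/n_e = 0.2570/0.26 = 0.9886 m/d
t = L / v = 652 / 0.9886 = 659.5 d
   = 659.5 / 365 = 1.81 yr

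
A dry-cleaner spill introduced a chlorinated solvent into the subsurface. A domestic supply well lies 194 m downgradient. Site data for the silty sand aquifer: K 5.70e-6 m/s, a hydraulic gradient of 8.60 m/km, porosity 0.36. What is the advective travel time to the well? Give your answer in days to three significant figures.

K = 5.70e-6 m/s × 86400 s/d = 0.4925 m/d
Darcy flux q = K·i = 0.4925 × 0.0086 = 0.004235 m/d
Average linear velocity = 0.004235 / 0.36 = 0.01176 m/d
t = L / v = 194 / 0.01176 = 16490 d

16500 days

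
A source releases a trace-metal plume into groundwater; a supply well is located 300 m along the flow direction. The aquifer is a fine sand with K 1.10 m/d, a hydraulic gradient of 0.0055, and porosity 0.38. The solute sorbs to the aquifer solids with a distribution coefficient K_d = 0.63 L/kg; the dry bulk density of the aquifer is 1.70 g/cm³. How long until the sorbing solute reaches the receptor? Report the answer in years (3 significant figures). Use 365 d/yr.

Darcy flux q = K·i = 1.10 × 0.0055 = 0.006050 m/d
Average linear velocity = 0.006050 / 0.38 = 0.01592 m/d
Retardation R = 1 + ρ_b·K_d/n = 1 + 1.70×0.63/0.38 = 3.818
Contaminant velocity v_c = v/R = 0.01592/3.818 = 0.004170 m/d
t = L/v_c = 300/0.004170 = 71950 d
   = 71950/365 = 197 yr

197 years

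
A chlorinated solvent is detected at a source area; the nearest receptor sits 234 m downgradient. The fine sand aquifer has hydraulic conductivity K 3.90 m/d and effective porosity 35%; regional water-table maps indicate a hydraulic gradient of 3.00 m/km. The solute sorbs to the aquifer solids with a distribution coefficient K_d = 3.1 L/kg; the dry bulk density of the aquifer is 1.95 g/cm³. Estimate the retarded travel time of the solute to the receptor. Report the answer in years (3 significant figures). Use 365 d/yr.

q = Ki = 3.90 × 0.0030 = 0.01170 m/d
Seepage velocity v = q / n = 0.01170 / 0.35 = 0.03343 m/d
Retardation R = 1 + ρ_b·K_d/n = 1 + 1.95×3.1/0.35 = 18.27
Contaminant velocity v_c = v/R = 0.03343/18.27 = 0.001830 m/d
t = L/v_c = 234/0.001830 = 127900 d
   = 127900/365 = 350 yr

350 years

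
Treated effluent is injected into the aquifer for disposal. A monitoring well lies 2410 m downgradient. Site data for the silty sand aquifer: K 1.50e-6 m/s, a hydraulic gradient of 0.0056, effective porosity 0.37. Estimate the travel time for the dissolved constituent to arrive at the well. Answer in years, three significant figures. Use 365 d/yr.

K = 1.50e-6 m/s × 86400 s/d = 0.1296 m/d
q = Ki = 0.1296 × 0.0056 = 7.258e-4 m/d
Average linear velocity = 7.258e-4 / 0.37 = 0.001962 m/d
t = L / v = 2410 / 0.001962 = 1.229e6 d
   = 1.229e6 / 365 = 3370 yr

3370 years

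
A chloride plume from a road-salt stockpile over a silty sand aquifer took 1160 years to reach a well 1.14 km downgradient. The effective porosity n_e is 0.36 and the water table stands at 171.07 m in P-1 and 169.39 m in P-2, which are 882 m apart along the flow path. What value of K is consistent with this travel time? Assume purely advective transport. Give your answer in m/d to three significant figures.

0.509 m/d

Hydraulic gradient i = (171.07 − 169.39) / 882 = 1.68 / 882 = 0.001905
t = 1160 years = 423400 d
L = 1.14 km = 1140 m
v = L / t = 1140 / 423400 = 0.002692 m/d
K = v · n / i = 0.002692 × 0.36 / 0.001905 = 0.509 m/d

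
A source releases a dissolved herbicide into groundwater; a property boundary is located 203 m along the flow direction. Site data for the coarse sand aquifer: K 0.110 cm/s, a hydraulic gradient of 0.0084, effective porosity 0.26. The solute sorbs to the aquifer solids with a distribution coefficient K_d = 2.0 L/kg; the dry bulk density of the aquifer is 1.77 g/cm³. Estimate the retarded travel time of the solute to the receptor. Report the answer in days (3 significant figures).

K = 0.110 cm/s × 864 = 95.04 m/d
q = Ki = 95.04 × 0.0084 = 0.7983 m/d
Seepage velocity v = q / n = 0.7983 / 0.26 = 3.071 m/d
Retardation R = 1 + ρ_b·K_d/n = 1 + 1.77×2.0/0.26 = 14.62
Contaminant velocity v_c = v/R = 3.071/14.62 = 0.2101 m/d
t = L/v_c = 203/0.2101 = 966.3 d

966 days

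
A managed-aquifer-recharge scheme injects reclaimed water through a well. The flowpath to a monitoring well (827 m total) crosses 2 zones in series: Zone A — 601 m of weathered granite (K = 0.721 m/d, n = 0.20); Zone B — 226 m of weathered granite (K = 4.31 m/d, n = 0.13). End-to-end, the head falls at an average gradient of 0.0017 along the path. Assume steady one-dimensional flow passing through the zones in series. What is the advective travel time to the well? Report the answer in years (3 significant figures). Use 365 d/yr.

258 years

Steady 1-D flow in series ⇒ the Darcy flux q is identical in every zone and the zone head losses add (resistances L/K in series).
Σ(L/K) = 601/0.721 + 226/4.31 = 833.6 + 52.44 = 886.0 d
K_eq = L_total / Σ(L/K) = 827 / 886.0 = 0.9334 m/d
q = K_eq · i = 0.9334 × 0.0017 = 0.001587 m/d (same in every zone)
Zone A: v = q/n = 0.001587/0.20 = 0.007934 m/d → t_A = 601/0.007934 = 75750 d
Zone B: v = q/n = 0.001587/0.13 = 0.01221 m/d → t_B = 226/0.01221 = 18520 d
Total t = 75750 + 18520 = 94270 d
   = 94270 / 365 = 258 yr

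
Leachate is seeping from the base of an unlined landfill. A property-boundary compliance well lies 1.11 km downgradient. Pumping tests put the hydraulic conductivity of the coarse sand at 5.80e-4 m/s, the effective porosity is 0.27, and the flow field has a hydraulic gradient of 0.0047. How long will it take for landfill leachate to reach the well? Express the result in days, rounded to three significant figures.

K = 5.80e-4 m/s × 86400 s/d = 50.11 m/d
q = Ki = 50.11 × 0.0047 = 0.2355 m/d
Seepage velocity v = q / n = 0.2355 / 0.27 = 0.8723 m/d
L = 1.11 km = 1110 m
t = L / v = 1110 / 0.8723 = 1272 d

1270 days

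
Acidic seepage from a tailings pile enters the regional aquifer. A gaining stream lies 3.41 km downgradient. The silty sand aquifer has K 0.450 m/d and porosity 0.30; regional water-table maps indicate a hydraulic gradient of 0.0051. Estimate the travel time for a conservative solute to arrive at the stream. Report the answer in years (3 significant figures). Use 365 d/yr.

q = Ki = 0.450 × 0.0051 = 0.002295 m/d
Seepage velocity v = q / n = 0.002295 / 0.30 = 0.007650 m/d
L = 3.41 km = 3410 m
t = L / v = 3410 / 0.007650 = 445800 d
   = 445800 / 365 = 1220 yr

1220 years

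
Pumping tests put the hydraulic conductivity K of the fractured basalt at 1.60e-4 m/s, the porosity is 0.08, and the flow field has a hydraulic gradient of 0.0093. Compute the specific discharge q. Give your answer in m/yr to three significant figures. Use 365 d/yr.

K = 1.60e-4 m/s × 86400 s/d = 13.82 m/d
Specific discharge q = 13.82 × 0.0093 = 0.1286 m/d
   = 0.1286 × 365 = 46.9 m/yr

46.9 m/yr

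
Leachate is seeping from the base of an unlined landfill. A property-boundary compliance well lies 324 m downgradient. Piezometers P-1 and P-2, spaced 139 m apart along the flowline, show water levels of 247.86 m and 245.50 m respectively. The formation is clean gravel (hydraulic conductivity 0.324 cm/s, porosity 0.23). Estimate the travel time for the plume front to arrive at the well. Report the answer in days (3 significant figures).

15.7 days

Hydraulic gradient i = (247.86 − 245.50) / 139 = 2.36 / 139 = 0.01698
K = 0.324 cm/s × 864 = 279.9 m/d
q = Ki = 279.9 × 0.01698 = 4.753 m/d
Seepage velocity v = q / n = 4.753 / 0.23 = 20.66 m/d
t = L / v = 324 / 20.66 = 15.68 d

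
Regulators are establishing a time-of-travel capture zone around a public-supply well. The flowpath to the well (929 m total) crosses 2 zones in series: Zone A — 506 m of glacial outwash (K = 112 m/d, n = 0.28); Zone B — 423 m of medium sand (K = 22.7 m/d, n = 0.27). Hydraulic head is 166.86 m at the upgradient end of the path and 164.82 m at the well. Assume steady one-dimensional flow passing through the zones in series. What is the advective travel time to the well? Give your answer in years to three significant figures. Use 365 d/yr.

Total head drop ΔH = 166.86 − 164.82 = 2.04 m
Continuity: the same q passes through each zone, so ΔH = q·Σ(L_j/K_j) — the zones act as resistances in series.
Σ(L/K) = 506/112 + 423/22.7 = 4.518 + 18.63 = 23.15 d
q = ΔH / Σ(L/K) = 2.04 / 23.15 = 0.08811 m/d (same in every zone)
Zone A: v = q/n = 0.08811/0.28 = 0.3147 m/d → t_A = 506/0.3147 = 1608 d
Zone B: v = q/n = 0.08811/0.27 = 0.3263 m/d → t_B = 423/0.3263 = 1296 d
Total t = 1608 + 1296 = 2904 d
   = 2904 / 365 = 7.96 yr

7.96 years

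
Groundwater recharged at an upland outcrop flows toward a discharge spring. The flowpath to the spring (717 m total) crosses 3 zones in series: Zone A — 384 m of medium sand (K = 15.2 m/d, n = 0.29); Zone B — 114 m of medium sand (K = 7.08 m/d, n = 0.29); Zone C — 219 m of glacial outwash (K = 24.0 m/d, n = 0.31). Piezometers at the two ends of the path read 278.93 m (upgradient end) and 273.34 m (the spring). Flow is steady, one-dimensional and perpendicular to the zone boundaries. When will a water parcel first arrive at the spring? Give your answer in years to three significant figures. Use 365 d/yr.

5.25 years

Total head drop ΔH = 278.93 − 273.34 = 5.59 m
Steady 1-D flow in series ⇒ the Darcy flux q is identical in every zone and the zone head losses add (resistances L/K in series).
Σ(L/K) = 384/15.2 + 114/7.08 + 219/24.0 = 25.26 + 16.10 + 9.125 = 50.49 d
q = ΔH / Σ(L/K) = 5.59 / 50.49 = 0.1107 m/d (same in every zone)
Zone A: v = q/n = 0.1107/0.29 = 0.3818 m/d → t_A = 384/0.3818 = 1006 d
Zone B: v = q/n = 0.1107/0.29 = 0.3818 m/d → t_B = 114/0.3818 = 298.6 d
Zone C: v = q/n = 0.1107/0.31 = 0.3571 m/d → t_C = 219/0.3571 = 613.2 d
Total t = 1006 + 298.6 + 613.2 = 1918 d
   = 1918 / 365 = 5.25 yr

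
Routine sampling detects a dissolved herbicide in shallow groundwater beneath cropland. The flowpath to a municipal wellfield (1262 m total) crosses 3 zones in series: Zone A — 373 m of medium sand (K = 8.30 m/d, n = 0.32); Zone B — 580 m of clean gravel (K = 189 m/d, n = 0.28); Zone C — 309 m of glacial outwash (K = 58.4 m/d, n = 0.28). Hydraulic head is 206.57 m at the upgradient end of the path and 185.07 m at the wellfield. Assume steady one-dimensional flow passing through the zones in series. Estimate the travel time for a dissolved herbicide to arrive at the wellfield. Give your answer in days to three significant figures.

913 days

Total head drop ΔH = 206.57 − 185.07 = 21.50 m
Steady 1-D flow in series ⇒ the Darcy flux q is identical in every zone and the zone head losses add (resistances L/K in series).
Σ(L/K) = 373/8.30 + 580/189 + 309/58.4 = 44.94 + 3.069 + 5.291 = 53.30 d
q = ΔH / Σ(L/K) = 21.50 / 53.30 = 0.4034 m/d (same in every zone)
Zone A: v = q/n = 0.4034/0.32 = 1.261 m/d → t_A = 373/1.261 = 295.9 d
Zone B: v = q/n = 0.4034/0.28 = 1.441 m/d → t_B = 580/1.441 = 402.6 d
Zone C: v = q/n = 0.4034/0.28 = 1.441 m/d → t_C = 309/1.441 = 214.5 d
Total t = 295.9 + 402.6 + 214.5 = 913.0 d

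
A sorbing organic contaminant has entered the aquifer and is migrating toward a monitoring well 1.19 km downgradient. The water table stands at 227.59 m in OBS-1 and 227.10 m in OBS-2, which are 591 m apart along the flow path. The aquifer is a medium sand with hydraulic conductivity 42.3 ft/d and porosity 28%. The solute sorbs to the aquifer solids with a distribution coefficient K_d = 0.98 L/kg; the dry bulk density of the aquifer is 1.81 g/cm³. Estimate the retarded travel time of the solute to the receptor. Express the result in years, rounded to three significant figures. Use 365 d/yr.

Hydraulic gradient i = (227.59 − 227.10) / 591 = 0.49 / 591 = 8.291e-4
K = 42.3 ft/d × 0.3048 = 12.89 m/d
Darcy flux q = K·i = 12.89 × 8.291e-4 = 0.01069 m/d
v_s = q/n_e = 0.01069/0.28 = 0.03818 m/d
Retardation R = 1 + ρ_b·K_d/n = 1 + 1.81×0.98/0.28 = 7.335
Contaminant velocity v_c = v/R = 0.03818/7.335 = 0.005205 m/d
L = 1.19 km = 1190 m
t = L/v_c = 1190/0.005205 = 228600 d
   = 228600/365 = 626 yr

626 years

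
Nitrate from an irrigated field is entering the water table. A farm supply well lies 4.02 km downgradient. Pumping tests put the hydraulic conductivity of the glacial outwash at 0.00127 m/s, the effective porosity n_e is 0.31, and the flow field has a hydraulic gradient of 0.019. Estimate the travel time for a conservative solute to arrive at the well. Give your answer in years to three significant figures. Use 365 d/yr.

1.64 years

K = 0.00127 m/s × 86400 s/d = 109.7 m/d
Specific discharge q = 109.7 × 0.019 = 2.085 m/d
v = Ki/n = 109.7·0.019/0.31 = 6.725 m/d
L = 4.02 km = 4020 m
t = L / v = 4020 / 6.725 = 597.7 d
   = 597.7 / 365 = 1.64 yr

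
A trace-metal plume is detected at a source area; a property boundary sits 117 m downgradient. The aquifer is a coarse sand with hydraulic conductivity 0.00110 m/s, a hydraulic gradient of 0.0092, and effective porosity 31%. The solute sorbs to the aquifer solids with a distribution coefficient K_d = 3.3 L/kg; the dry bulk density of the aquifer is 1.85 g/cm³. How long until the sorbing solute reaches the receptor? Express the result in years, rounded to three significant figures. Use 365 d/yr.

2.35 years

K = 0.00110 m/s × 86400 s/d = 95.04 m/d
Specific discharge q = 95.04 × 0.0092 = 0.8744 m/d
v_s = q/n_e = 0.8744/0.31 = 2.821 m/d
Retardation R = 1 + ρ_b·K_d/n = 1 + 1.85×3.3/0.31 = 20.69
Contaminant velocity v_c = v/R = 2.821/20.69 = 0.1363 m/d
t = L/v_c = 117/0.1363 = 858.4 d
   = 858.4/365 = 2.35 yr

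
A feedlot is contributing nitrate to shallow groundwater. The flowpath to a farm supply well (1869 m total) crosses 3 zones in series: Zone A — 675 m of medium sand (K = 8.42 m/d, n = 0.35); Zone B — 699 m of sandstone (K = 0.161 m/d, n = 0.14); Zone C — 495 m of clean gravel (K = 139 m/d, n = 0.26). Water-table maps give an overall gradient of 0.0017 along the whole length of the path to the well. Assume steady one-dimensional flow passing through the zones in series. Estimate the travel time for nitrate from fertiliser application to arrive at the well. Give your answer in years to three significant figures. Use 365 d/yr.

1770 years

Continuity: the same q passes through each zone, so ΔH = q·Σ(L_j/K_j) — the zones act as resistances in series.
Σ(L/K) = 675/8.42 + 699/0.161 + 495/139 = 80.17 + 4342 + 3.561 = 4425 d
K_eq = L_total / Σ(L/K) = 1869 / 4425 = 0.4223 m/d
q = K_eq · i = 0.4223 × 0.0017 = 7.180e-4 m/d (same in every zone)
Zone A: v = q/n = 7.180e-4/0.35 = 0.002051 m/d → t_A = 675/0.002051 = 329000 d
Zone B: v = q/n = 7.180e-4/0.14 = 0.005128 m/d → t_B = 699/0.005128 = 136300 d
Zone C: v = q/n = 7.180e-4/0.26 = 0.002761 m/d → t_C = 495/0.002761 = 179300 d
Total t = 329000 + 136300 + 179300 = 644600 d
   = 644600 / 365 = 1770 yr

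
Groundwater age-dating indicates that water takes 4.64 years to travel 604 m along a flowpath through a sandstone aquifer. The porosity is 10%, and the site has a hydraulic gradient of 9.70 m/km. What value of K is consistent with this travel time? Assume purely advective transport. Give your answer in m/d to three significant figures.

3.68 m/d

t = 4.64 years = 1694 d
v = L / t = 604 / 1694 = 0.3566 m/d
K = v · n / i = 0.3566 × 0.10 / 0.0097 = 3.68 m/d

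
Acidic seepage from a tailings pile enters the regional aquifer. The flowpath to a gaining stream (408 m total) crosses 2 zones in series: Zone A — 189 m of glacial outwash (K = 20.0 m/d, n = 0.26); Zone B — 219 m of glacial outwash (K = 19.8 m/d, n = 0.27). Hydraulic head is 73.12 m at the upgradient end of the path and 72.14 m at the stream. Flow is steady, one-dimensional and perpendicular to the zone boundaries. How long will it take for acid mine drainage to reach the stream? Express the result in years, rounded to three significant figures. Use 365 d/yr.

6.21 years

Total head drop ΔH = 73.12 − 72.14 = 0.98 m
Steady 1-D flow in series ⇒ the Darcy flux q is identical in every zone and the zone head losses add (resistances L/K in series).
Σ(L/K) = 189/20.0 + 219/19.8 = 9.450 + 11.06 = 20.51 d
q = ΔH / Σ(L/K) = 0.98 / 20.51 = 0.04778 m/d (same in every zone)
Zone A: v = q/n = 0.04778/0.26 = 0.1838 m/d → t_A = 189/0.1838 = 1028 d
Zone B: v = q/n = 0.04778/0.27 = 0.1770 m/d → t_B = 219/0.1770 = 1238 d
Total t = 1028 + 1238 = 2266 d
   = 2266 / 365 = 6.21 yr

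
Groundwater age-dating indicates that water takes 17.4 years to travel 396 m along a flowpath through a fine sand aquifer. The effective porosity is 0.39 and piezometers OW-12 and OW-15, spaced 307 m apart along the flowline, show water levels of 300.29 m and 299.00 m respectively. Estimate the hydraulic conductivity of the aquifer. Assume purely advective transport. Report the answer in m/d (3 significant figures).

Hydraulic gradient i = (300.29 − 299.00) / 307 = 1.29 / 307 = 0.004202
t = 17.4 years = 6351 d
v = L / t = 396 / 6351 = 0.06235 m/d
K = v · n / i = 0.06235 × 0.39 / 0.004202 = 5.79 m/d

5.79 m/d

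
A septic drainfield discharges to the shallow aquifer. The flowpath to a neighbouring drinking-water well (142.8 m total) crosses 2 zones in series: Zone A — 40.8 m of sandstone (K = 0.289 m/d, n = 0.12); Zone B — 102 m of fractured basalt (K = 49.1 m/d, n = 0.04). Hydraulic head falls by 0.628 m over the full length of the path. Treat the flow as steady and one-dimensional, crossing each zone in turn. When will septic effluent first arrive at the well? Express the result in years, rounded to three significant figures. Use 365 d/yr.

5.61 years

Continuity: the same q passes through each zone, so ΔH = q·Σ(L_j/K_j) — the zones act as resistances in series.
Σ(L/K) = 40.8/0.289 + 102/49.1 = 141.2 + 2.077 = 143.3 d
q = ΔH / Σ(L/K) = 0.628 / 143.3 = 0.004384 m/d (same in every zone)
Zone A: v = q/n = 0.004384/0.12 = 0.03653 m/d → t_A = 40.8/0.03653 = 1117 d
Zone B: v = q/n = 0.004384/0.04 = 0.1096 m/d → t_B = 102/0.1096 = 930.7 d
Total t = 1117 + 930.7 = 2048 d
   = 2048 / 365 = 5.61 yr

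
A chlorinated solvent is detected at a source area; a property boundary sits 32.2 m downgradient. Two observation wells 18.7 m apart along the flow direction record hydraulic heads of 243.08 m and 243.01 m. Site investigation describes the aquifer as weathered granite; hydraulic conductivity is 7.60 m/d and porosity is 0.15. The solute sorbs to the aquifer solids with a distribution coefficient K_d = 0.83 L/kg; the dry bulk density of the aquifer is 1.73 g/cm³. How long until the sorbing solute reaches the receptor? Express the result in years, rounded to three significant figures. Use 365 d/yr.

4.92 years

Hydraulic gradient i = (243.08 − 243.01) / 18.7 = 0.07 / 18.7 = 0.003743
q = Ki = 7.60 × 0.003743 = 0.02845 m/d
Seepage velocity v = q / n = 0.02845 / 0.15 = 0.1897 m/d
Retardation R = 1 + ρ_b·K_d/n = 1 + 1.73×0.83/0.15 = 10.57
Contaminant velocity v_c = v/R = 0.1897/10.57 = 0.01794 m/d
t = L/v_c = 32.2/0.01794 = 1795 d
   = 1795/365 = 4.92 yr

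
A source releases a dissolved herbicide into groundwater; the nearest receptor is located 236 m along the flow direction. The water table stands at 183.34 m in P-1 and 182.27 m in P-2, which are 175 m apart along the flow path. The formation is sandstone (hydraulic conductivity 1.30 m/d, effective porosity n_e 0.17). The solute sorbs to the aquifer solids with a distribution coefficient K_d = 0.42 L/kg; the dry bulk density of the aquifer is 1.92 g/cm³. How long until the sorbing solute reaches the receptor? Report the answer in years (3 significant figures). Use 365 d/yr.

Hydraulic gradient i = (183.34 − 182.27) / 175 = 1.07 / 175 = 0.006114
q = Ki = 1.30 × 0.006114 = 0.007949 m/d
v = Ki/n = 1.30·0.006114/0.17 = 0.04676 m/d
Retardation R = 1 + ρ_b·K_d/n = 1 + 1.92×0.42/0.17 = 5.744
Contaminant velocity v_c = v/R = 0.04676/5.744 = 0.008141 m/d
t = L/v_c = 236/0.008141 = 28990 d
   = 28990/365 = 79.4 yr

79.4 years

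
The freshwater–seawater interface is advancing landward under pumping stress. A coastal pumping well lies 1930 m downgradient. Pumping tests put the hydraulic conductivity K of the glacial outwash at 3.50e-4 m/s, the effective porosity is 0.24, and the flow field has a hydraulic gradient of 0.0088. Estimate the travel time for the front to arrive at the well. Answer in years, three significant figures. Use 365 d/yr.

K = 3.50e-4 m/s × 86400 s/d = 30.24 m/d
Darcy flux q = K·i = 30.24 × 0.0088 = 0.2661 m/d
v_s = q/n_e = 0.2661/0.24 = 1.109 m/d
t = L / v = 1930 / 1.109 = 1741 d
   = 1741 / 365 = 4.77 yr

4.77 years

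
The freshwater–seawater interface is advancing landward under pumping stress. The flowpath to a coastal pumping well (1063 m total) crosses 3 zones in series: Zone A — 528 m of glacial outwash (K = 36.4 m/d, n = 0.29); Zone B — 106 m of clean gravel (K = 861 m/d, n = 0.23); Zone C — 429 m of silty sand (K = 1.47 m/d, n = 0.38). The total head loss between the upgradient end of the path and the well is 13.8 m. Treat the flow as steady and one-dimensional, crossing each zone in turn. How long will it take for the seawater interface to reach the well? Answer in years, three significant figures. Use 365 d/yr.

Steady 1-D flow in series ⇒ the Darcy flux q is identical in every zone and the zone head losses add (resistances L/K in series).
Σ(L/K) = 528/36.4 + 106/861 + 429/1.47 = 14.51 + 0.1231 + 291.8 = 306.5 d
q = ΔH / Σ(L/K) = 13.8 / 306.5 = 0.04503 m/d (same in every zone)
Zone A: v = q/n = 0.04503/0.29 = 0.1553 m/d → t_A = 528/0.1553 = 3400 d
Zone B: v = q/n = 0.04503/0.23 = 0.1958 m/d → t_B = 106/0.1958 = 541.4 d
Zone C: v = q/n = 0.04503/0.38 = 0.1185 m/d → t_C = 429/0.1185 = 3620 d
Total t = 3400 + 541.4 + 3620 = 7562 d
   = 7562 / 365 = 20.7 yr

20.7 years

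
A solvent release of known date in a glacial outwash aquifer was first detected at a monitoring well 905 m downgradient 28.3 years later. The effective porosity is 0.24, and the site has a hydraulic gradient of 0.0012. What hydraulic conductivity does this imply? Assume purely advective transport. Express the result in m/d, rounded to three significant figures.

17.5 m/d

t = 28.3 years = 10330 d
v = L / t = 905 / 10330 = 0.08761 m/d
K = v · n / i = 0.08761 × 0.24 / 0.0012 = 17.5 m/d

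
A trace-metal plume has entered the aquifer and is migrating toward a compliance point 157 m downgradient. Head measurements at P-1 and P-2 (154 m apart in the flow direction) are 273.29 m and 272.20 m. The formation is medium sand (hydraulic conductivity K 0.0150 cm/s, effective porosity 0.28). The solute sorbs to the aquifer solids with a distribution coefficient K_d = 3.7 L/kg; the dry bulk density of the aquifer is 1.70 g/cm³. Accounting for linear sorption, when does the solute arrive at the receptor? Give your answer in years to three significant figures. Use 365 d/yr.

30.8 years

Hydraulic gradient i = (273.29 − 272.20) / 154 = 1.09 / 154 = 0.007078
K = 0.0150 cm/s × 864 = 12.96 m/d
Specific discharge q = 12.96 × 0.007078 = 0.09173 m/d
Seepage velocity v = q / n = 0.09173 / 0.28 = 0.3276 m/d
Retardation R = 1 + ρ_b·K_d/n = 1 + 1.70×3.7/0.28 = 23.46
Contaminant velocity v_c = v/R = 0.3276/23.46 = 0.01396 m/d
t = L/v_c = 157/0.01396 = 11240 d
   = 11240/365 = 30.8 yr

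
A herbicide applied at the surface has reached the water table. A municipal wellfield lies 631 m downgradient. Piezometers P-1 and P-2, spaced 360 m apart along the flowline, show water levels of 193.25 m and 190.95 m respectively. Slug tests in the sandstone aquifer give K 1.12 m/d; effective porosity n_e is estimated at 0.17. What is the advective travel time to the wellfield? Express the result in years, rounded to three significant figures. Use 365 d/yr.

Hydraulic gradient i = (193.25 − 190.95) / 360 = 2.30 / 360 = 0.006389
q = Ki = 1.12 × 0.006389 = 0.007156 m/d
Seepage velocity v = q / n = 0.007156 / 0.17 = 0.04209 m/d
t = L / v = 631 / 0.04209 = 14990 d
   = 14990 / 365 = 41.1 yr

41.1 years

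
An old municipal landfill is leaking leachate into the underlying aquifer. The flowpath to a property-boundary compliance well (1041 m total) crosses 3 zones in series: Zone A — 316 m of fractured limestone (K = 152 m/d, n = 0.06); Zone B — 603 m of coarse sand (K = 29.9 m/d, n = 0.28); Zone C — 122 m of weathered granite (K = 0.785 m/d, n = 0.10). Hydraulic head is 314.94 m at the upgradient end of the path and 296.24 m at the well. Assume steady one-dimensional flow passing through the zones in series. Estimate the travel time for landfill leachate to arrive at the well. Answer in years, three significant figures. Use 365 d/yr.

Total head drop ΔH = 314.94 − 296.24 = 18.70 m
Continuity: the same q passes through each zone, so ΔH = q·Σ(L_j/K_j) — the zones act as resistances in series.
Σ(L/K) = 316/152 + 603/29.9 + 122/0.785 = 2.079 + 20.17 + 155.4 = 177.7 d
q = ΔH / Σ(L/K) = 18.70 / 177.7 = 0.1053 m/d (same in every zone)
Zone A: v = q/n = 0.1053/0.06 = 1.754 m/d → t_A = 316/1.754 = 180.1 d
Zone B: v = q/n = 0.1053/0.28 = 0.3759 m/d → t_B = 603/0.3759 = 1604 d
Zone C: v = q/n = 0.1053/0.10 = 1.053 m/d → t_C = 122/1.053 = 115.9 d
Total t = 180.1 + 1604 + 115.9 = 1900 d
   = 1900 / 365 = 5.21 yr

5.21 years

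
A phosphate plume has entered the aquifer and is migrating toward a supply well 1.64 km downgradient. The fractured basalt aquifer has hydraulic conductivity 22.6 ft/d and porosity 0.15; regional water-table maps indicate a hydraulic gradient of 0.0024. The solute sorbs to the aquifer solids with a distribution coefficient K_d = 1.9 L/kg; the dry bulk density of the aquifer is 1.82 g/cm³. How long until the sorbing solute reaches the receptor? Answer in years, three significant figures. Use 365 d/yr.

981 years

K = 22.6 ft/d × 0.3048 = 6.888 m/d
q = Ki = 6.888 × 0.0024 = 0.01653 m/d
v = Ki/n = 6.888·0.0024/0.15 = 0.1102 m/d
Retardation R = 1 + ρ_b·K_d/n = 1 + 1.82×1.9/0.15 = 24.05
Contaminant velocity v_c = v/R = 0.1102/24.05 = 0.004582 m/d
L = 1.64 km = 1640 m
t = L/v_c = 1640/0.004582 = 357900 d
   = 357900/365 = 981 yr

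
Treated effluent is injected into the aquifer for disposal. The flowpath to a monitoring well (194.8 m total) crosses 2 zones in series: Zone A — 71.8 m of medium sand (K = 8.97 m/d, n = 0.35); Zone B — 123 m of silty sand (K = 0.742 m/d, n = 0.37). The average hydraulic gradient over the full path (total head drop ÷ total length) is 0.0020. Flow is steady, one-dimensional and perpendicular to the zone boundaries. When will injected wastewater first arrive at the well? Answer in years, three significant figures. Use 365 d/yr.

86.3 years

Continuity: the same q passes through each zone, so ΔH = q·Σ(L_j/K_j) — the zones act as resistances in series.
Σ(L/K) = 71.8/8.97 + 123/0.742 = 8.004 + 165.8 = 173.8 d
K_eq = L_total / Σ(L/K) = 194.8 / 173.8 = 1.121 m/d
q = K_eq · i = 1.121 × 0.0020 = 0.002242 m/d (same in every zone)
Zone A: v = q/n = 0.002242/0.35 = 0.006406 m/d → t_A = 71.8/0.006406 = 11210 d
Zone B: v = q/n = 0.002242/0.37 = 0.006059 m/d → t_B = 123/0.006059 = 20300 d
Total t = 11210 + 20300 = 31510 d
   = 31510 / 365 = 86.3 yr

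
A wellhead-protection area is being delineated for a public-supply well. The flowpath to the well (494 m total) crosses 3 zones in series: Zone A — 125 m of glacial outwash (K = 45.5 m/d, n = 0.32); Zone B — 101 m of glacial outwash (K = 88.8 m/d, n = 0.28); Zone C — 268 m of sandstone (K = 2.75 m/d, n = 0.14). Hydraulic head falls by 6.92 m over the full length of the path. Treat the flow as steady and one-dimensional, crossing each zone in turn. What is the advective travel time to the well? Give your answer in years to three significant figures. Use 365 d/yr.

Steady 1-D flow in series ⇒ the Darcy flux q is identical in every zone and the zone head losses add (resistances L/K in series).
Σ(L/K) = 125/45.5 + 101/88.8 + 268/2.75 = 2.747 + 1.137 + 97.45 = 101.3 d
q = ΔH / Σ(L/K) = 6.92 / 101.3 = 0.06829 m/d (same in every zone)
Zone A: v = q/n = 0.06829/0.32 = 0.2134 m/d → t_A = 125/0.2134 = 585.8 d
Zone B: v = q/n = 0.06829/0.28 = 0.2439 m/d → t_B = 101/0.2439 = 414.1 d
Zone C: v = q/n = 0.06829/0.14 = 0.4878 m/d → t_C = 268/0.4878 = 549.5 d
Total t = 585.8 + 414.1 + 549.5 = 1549 d
   = 1549 / 365 = 4.24 yr

4.24 years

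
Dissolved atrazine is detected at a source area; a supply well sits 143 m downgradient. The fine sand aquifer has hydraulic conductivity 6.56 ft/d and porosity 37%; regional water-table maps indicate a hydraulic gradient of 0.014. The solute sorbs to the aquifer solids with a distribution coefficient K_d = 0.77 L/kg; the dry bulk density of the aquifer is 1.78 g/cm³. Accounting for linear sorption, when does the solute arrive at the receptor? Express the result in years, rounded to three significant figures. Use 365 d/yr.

K = 6.56 ft/d × 0.3048 = 1.999 m/d
Specific discharge q = 1.999 × 0.014 = 0.02799 m/d
Average linear velocity = 0.02799 / 0.37 = 0.07566 m/d
Retardation R = 1 + ρ_b·K_d/n = 1 + 1.78×0.77/0.37 = 4.704
Contaminant velocity v_c = v/R = 0.07566/4.704 = 0.01608 m/d
t = L/v_c = 143/0.01608 = 8892 d
   = 8892/365 = 24.4 yr

24.4 years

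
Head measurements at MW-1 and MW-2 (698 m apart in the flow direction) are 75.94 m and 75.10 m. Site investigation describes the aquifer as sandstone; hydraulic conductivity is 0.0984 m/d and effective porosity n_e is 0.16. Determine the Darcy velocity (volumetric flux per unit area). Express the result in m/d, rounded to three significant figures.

Hydraulic gradient i = (75.94 − 75.10) / 698 = 0.84 / 698 = 0.001203
Specific discharge q = 0.0984 × 0.001203 = 1.184e-4 m/d

1.18e-4 m/d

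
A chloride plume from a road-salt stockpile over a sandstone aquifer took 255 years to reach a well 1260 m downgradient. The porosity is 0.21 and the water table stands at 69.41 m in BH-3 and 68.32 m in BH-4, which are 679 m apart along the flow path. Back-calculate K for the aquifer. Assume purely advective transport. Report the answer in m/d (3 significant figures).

Hydraulic gradient i = (69.41 − 68.32) / 679 = 1.09 / 679 = 0.001605
t = 255 years = 93080 d
v = L / t = 1260 / 93080 = 0.01354 m/d
K = v · n / i = 0.01354 × 0.21 / 0.001605 = 1.77 m/d

1.77 m/d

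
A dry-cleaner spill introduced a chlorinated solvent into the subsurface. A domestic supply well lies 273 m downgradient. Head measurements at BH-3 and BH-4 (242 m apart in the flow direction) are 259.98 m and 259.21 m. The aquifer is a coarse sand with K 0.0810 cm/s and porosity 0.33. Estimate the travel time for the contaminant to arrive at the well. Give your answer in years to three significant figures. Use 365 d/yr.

1.11 years

Hydraulic gradient i = (259.98 − 259.21) / 242 = 0.77 / 242 = 0.003182
K = 0.0810 cm/s × 864 = 69.98 m/d
Darcy flux q = K·i = 69.98 × 0.003182 = 0.2227 m/d
Average linear velocity = 0.2227 / 0.33 = 0.6748 m/d
t = L / v = 273 / 0.6748 = 404.6 d
   = 404.6 / 365 = 1.11 yr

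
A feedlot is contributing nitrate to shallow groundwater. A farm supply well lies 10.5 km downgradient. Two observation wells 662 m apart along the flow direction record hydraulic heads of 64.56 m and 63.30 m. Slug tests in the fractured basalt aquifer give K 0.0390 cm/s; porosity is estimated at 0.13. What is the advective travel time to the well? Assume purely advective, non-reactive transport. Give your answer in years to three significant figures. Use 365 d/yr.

58.3 years

Hydraulic gradient i = (64.56 − 63.30) / 662 = 1.26 / 662 = 0.001903
K = 0.0390 cm/s × 864 = 33.70 m/d
Specific discharge q = 33.70 × 0.001903 = 0.06413 m/d
v_s = q/n_e = 0.06413/0.13 = 0.4933 m/d
L = 10.5 km = 10500 m
t = L / v = 10500 / 0.4933 = 21280 d
   = 21280 / 365 = 58.3 yr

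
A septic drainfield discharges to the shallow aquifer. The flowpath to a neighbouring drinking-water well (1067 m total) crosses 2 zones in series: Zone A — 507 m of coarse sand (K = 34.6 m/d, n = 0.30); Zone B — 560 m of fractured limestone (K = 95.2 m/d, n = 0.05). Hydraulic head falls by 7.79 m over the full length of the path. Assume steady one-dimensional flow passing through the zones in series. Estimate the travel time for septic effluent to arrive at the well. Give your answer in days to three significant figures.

475 days

Steady 1-D flow in series ⇒ the Darcy flux q is identical in every zone and the zone head losses add (resistances L/K in series).
Σ(L/K) = 507/34.6 + 560/95.2 = 14.65 + 5.882 = 20.54 d
q = ΔH / Σ(L/K) = 7.79 / 20.54 = 0.3793 m/d (same in every zone)
Zone A: v = q/n = 0.3793/0.30 = 1.264 m/d → t_A = 507/1.264 = 401.0 d
Zone B: v = q/n = 0.3793/0.05 = 7.587 m/d → t_B = 560/7.587 = 73.81 d
Total t = 401.0 + 73.81 = 474.8 d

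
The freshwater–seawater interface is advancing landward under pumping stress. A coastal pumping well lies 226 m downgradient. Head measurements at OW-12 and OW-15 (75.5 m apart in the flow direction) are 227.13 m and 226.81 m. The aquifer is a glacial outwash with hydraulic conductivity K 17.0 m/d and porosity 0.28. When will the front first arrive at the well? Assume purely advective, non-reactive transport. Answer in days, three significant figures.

Hydraulic gradient i = (227.13 − 226.81) / 75.5 = 0.32 / 75.5 = 0.004238
q = Ki = 17.0 × 0.004238 = 0.07205 m/d
v_s = q/n_e = 0.07205/0.28 = 0.2573 m/d
t = L / v = 226 / 0.2573 = 878.2 d

878 days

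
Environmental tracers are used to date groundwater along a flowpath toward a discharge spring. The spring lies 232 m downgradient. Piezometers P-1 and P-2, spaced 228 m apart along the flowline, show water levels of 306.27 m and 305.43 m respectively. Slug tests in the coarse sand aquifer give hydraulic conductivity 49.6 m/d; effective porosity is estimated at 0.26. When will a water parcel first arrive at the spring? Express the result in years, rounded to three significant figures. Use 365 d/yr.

Hydraulic gradient i = (306.27 − 305.43) / 228 = 0.84 / 228 = 0.003684
Darcy flux q = K·i = 49.6 × 0.003684 = 0.1827 m/d
v = Ki/n = 49.6·0.003684/0.26 = 0.7028 m/d
t = L / v = 232 / 0.7028 = 330.1 d
   = 330.1 / 365 = 0.904 yr

0.904 years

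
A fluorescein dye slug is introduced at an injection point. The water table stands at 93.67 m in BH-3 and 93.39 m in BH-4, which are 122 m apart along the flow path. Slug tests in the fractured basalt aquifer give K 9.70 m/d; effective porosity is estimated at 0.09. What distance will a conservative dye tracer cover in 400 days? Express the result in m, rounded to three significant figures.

Hydraulic gradient i = (93.67 − 93.39) / 122 = 0.28 / 122 = 0.002295
Specific discharge q = 9.70 × 0.002295 = 0.02226 m/d
Seepage velocity v = q / n = 0.02226 / 0.09 = 0.2474 m/d
L = v × T = 0.2474 × 400 = 98.94 m

98.9 m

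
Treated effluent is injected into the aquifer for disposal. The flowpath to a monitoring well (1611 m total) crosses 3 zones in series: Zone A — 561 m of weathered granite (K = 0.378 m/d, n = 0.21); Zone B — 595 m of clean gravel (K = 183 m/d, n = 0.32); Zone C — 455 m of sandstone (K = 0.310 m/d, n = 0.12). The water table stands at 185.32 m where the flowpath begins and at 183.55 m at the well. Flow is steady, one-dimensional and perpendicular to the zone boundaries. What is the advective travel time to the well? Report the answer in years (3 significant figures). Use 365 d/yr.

Total head drop ΔH = 185.32 − 183.55 = 1.77 m
Steady 1-D flow in series ⇒ the Darcy flux q is identical in every zone and the zone head losses add (resistances L/K in series).
Σ(L/K) = 561/0.378 + 595/183 + 455/0.310 = 1484 + 3.251 + 1468 = 2955 d
q = ΔH / Σ(L/K) = 1.77 / 2955 = 5.990e-4 m/d (same in every zone)
Zone A: v = q/n = 5.990e-4/0.21 = 0.002852 m/d → t_A = 561/0.002852 = 196700 d
Zone B: v = q/n = 5.990e-4/0.32 = 0.001872 m/d → t_B = 595/0.001872 = 317900 d
Zone C: v = q/n = 5.990e-4/0.12 = 0.004991 m/d → t_C = 455/0.004991 = 91160 d
Total t = 196700 + 317900 + 91160 = 605700 d
   = 605700 / 365 = 1660 yr

1660 years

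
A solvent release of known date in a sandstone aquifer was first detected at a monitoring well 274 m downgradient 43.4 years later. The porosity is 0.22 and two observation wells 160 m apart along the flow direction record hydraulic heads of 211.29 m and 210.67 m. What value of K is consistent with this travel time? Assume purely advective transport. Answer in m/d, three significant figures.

Hydraulic gradient i = (211.29 − 210.67) / 160 = 0.62 / 160 = 0.003875
t = 43.4 years = 15840 d
v = L / t = 274 / 15840 = 0.01730 m/d
K = v · n / i = 0.01730 × 0.22 / 0.003875 = 0.982 m/d

0.982 m/d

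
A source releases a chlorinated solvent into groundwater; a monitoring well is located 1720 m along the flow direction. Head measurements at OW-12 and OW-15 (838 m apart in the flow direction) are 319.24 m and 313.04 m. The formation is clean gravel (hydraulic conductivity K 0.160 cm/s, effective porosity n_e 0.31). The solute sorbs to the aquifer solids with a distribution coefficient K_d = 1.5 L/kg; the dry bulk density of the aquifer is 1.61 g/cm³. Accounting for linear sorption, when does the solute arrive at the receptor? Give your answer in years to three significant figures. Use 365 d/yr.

12.6 years

Hydraulic gradient i = (319.24 − 313.04) / 838 = 6.20 / 838 = 0.007399
K = 0.160 cm/s × 864 = 138.2 m/d
Specific discharge q = 138.2 × 0.007399 = 1.023 m/d
Average linear velocity = 1.023 / 0.31 = 3.299 m/d
Retardation R = 1 + ρ_b·K_d/n = 1 + 1.61×1.5/0.31 = 8.790
Contaminant velocity v_c = v/R = 3.299/8.790 = 0.3753 m/d
t = L/v_c = 1720/0.3753 = 4583 d
   = 4583/365 = 12.6 yr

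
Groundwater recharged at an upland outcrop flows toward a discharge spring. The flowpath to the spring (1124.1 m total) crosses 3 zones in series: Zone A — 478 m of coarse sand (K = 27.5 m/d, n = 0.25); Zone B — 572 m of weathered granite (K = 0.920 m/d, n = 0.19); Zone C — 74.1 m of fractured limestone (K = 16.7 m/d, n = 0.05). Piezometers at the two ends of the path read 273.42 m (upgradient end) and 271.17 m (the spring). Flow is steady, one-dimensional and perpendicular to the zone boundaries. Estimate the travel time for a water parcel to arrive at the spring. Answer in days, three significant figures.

66300 days

Total head drop ΔH = 273.42 − 271.17 = 2.25 m
Steady 1-D flow in series ⇒ the Darcy flux q is identical in every zone and the zone head losses add (resistances L/K in series).
Σ(L/K) = 478/27.5 + 572/0.920 + 74.1/16.7 = 17.38 + 621.7 + 4.437 = 643.6 d
q = ΔH / Σ(L/K) = 2.25 / 643.6 = 0.003496 m/d (same in every zone)
Zone A: v = q/n = 0.003496/0.25 = 0.01398 m/d → t_A = 478/0.01398 = 34180 d
Zone B: v = q/n = 0.003496/0.19 = 0.01840 m/d → t_B = 572/0.01840 = 31090 d
Zone C: v = q/n = 0.003496/0.05 = 0.06992 m/d → t_C = 74.1/0.06992 = 1060 d
Total t = 34180 + 31090 + 1060 = 66330 d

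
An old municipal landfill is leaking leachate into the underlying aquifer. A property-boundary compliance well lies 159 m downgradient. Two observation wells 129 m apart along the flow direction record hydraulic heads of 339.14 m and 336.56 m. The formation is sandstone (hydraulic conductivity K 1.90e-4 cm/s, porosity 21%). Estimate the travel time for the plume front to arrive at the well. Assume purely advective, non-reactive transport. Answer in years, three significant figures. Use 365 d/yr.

27.9 years

Hydraulic gradient i = (339.14 − 336.56) / 129 = 2.58 / 129 = 0.02000
K = 1.90e-4 cm/s × 864 = 0.1642 m/d
q = Ki = 0.1642 × 0.02000 = 0.003283 m/d
v = Ki/n = 0.1642·0.02000/0.21 = 0.01563 m/d
t = L / v = 159 / 0.01563 = 10170 d
   = 10170 / 365 = 27.9 yr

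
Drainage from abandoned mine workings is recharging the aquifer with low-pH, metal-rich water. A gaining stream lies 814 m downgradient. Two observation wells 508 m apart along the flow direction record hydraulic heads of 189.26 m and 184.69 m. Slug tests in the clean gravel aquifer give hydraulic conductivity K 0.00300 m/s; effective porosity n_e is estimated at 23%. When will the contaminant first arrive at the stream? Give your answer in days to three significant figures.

80.3 days

Hydraulic gradient i = (189.26 − 184.69) / 508 = 4.57 / 508 = 0.008996
K = 0.00300 m/s × 86400 s/d = 259.2 m/d
Specific discharge q = 259.2 × 0.008996 = 2.332 m/d
Average linear velocity = 2.332 / 0.23 = 10.14 m/d
t = L / v = 814 / 10.14 = 80.29 d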